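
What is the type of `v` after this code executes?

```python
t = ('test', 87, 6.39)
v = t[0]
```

Index 0 of tuple is 'test' which is str

str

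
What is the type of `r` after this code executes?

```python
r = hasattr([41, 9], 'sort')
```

hasattr() returns bool

bool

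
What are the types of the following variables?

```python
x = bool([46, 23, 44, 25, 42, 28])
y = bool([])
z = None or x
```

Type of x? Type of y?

bool() returns bool; bool() returns bool

bool, bool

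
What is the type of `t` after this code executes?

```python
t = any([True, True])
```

any() returns bool

bool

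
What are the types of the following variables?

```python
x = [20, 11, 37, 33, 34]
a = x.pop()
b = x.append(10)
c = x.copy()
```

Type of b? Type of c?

list.append() returns None; list.copy() returns list

NoneType, list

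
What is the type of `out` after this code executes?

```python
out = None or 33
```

'or' with None returns the other value (33, int)

int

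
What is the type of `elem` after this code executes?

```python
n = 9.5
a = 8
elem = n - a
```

float - int returns float (9.5 - 8 = 1.5)

float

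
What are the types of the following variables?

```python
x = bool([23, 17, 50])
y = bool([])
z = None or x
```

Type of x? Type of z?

bool() returns bool; None or <bool> returns the bool

bool, bool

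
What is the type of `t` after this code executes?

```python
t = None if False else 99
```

Ternary: condition is False, else branch (99) taken → int

int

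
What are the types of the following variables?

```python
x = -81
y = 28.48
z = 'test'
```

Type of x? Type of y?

x is int; y is float

int, float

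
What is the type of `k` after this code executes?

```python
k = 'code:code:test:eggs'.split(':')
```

str.split() returns list

list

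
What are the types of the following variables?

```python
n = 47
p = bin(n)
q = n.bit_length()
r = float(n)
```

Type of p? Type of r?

bin() returns str; float() returns float

str, float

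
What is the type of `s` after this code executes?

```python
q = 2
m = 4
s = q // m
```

int // int returns int (2 // 4 = 0)

int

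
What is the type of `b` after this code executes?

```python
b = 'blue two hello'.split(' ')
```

str.split() returns list

list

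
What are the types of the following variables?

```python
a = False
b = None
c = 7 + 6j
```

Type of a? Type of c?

a is bool; c is complex

bool, complex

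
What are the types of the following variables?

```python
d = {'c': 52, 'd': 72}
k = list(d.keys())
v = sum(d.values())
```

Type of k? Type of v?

list(...) returns list; sum of int values returns int

list, int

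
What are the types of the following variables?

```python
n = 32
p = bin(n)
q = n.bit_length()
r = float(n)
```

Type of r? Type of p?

float() returns float; bin() returns str

float, str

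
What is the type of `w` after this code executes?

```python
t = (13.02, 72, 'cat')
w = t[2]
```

Index 2 of tuple is 'cat' which is str

str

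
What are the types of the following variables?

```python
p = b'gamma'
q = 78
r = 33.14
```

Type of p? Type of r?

p is bytes; r is float

bytes, float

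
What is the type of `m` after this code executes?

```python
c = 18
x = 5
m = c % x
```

int % int returns int (18 % 5 = 3)

int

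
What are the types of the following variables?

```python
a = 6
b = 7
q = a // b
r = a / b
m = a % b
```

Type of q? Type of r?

int // int returns int; int / int returns float

int, float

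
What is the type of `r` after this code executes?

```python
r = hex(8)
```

hex() returns str representation

str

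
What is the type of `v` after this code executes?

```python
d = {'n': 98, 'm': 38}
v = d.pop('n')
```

dict.pop() returns the value (int)

int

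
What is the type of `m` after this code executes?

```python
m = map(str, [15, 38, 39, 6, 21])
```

map() returns a map iterator object

map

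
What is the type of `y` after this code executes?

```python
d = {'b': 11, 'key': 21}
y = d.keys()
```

.keys() returns a dict_keys view object

dict_keys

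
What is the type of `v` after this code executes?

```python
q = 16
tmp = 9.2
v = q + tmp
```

int + float returns float (16 + 9.2 = 25.2)

float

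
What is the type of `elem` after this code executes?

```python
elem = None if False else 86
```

Ternary: condition is False, else branch (86) taken → int

int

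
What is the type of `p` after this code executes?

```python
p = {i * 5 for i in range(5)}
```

A set comprehension {expr for x in iterable} produces a set

set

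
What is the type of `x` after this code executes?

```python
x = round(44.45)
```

round() with no ndigits arg returns int

int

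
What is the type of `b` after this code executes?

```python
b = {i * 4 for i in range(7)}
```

A set comprehension {expr for x in iterable} produces a set

set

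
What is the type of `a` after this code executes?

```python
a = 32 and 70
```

'and' returns the last value when all truthy (70, which is int)

int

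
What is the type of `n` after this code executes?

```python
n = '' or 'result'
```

'or' returns first truthy value ('result', which is str)

str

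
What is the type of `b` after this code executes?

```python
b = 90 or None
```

'or' returns first truthy value (90, int)

int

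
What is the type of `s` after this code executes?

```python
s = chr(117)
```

chr() returns str (single character)

str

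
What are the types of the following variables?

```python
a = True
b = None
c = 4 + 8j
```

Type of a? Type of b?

a is bool; b is NoneType

bool, NoneType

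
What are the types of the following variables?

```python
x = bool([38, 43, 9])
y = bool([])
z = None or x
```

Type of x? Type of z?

bool() returns bool; None or <bool> returns the bool

bool, bool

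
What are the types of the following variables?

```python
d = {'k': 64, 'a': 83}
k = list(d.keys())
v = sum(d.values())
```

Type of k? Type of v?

list(...) returns list; sum of int values returns int

list, int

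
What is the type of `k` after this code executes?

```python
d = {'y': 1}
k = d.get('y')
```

dict.get() returns the value (int) when key is found

int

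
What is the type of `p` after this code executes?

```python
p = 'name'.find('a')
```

str.find() returns int (index, or -1)

int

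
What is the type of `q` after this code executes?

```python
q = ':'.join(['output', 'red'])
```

str.join() returns str

str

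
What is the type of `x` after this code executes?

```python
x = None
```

None has type NoneType

NoneType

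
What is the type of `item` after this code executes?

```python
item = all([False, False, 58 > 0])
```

all() returns bool

bool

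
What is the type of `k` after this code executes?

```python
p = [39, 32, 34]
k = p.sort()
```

list.sort() returns None (sorts in place)

NoneType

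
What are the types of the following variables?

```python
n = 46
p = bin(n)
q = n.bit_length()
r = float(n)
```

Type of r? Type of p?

float() returns float; bin() returns str

float, str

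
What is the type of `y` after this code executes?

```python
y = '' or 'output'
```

'or' returns first truthy value ('output', which is str)

str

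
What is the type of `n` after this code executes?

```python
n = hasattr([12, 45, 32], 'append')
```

hasattr() returns bool

bool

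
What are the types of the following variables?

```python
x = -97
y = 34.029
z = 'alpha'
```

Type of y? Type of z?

y is float; z is str

float, str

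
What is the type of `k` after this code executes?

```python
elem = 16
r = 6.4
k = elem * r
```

int * float returns float (16 * 6.4 = 102.4)

float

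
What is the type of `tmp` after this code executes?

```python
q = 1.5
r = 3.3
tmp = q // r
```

float // float returns float (floor division preserves float type)

float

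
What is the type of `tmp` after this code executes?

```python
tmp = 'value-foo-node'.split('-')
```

str.split() returns list

list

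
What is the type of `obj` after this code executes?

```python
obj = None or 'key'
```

'or' with None returns the other value ('key', str)

str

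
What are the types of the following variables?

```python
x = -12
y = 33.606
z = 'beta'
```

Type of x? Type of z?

x is int; z is str

int, str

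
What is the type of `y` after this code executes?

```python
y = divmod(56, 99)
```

divmod() returns a tuple (quotient, remainder)

tuple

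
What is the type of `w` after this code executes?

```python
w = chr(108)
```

chr() returns str (single character)

str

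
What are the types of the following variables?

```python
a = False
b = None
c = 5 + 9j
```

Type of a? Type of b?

a is bool; b is NoneType

bool, NoneType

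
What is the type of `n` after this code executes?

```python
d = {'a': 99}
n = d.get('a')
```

dict.get() returns the value (int) when key is found

int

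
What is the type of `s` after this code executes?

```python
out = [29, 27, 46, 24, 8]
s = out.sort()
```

list.sort() returns None (sorts in place)

NoneType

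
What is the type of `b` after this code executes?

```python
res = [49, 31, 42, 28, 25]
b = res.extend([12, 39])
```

list.extend() returns None

NoneType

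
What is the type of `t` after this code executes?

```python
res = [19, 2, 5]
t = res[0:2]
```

Slicing a list always returns a list

list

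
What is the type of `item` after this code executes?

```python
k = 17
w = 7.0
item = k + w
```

int + float returns float (17 + 7.0 = 24.0)

float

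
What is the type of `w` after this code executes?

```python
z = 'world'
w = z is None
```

'is' comparison returns bool

bool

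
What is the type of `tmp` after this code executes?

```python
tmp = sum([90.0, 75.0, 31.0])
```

sum() of floats returns float

float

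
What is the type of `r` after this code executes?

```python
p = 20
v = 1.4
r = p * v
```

int * float returns float (20 * 1.4 = 28.0)

float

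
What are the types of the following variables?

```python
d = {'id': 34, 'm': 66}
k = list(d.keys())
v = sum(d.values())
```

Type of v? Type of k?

sum of int values returns int; list(...) returns list

int, list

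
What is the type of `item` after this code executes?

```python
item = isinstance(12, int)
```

isinstance() returns bool

bool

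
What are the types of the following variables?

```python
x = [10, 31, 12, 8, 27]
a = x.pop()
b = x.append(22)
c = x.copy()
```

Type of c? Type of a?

list.copy() returns list; list.pop() returns the element (int)

list, int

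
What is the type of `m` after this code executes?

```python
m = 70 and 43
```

'and' returns the last value when all truthy (43, which is int)

int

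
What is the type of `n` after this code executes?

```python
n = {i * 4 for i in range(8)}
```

A set comprehension {expr for x in iterable} produces a set

set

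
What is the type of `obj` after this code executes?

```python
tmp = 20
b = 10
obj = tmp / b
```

int / int always returns float in Python 3 (20 / 10 = 2)

float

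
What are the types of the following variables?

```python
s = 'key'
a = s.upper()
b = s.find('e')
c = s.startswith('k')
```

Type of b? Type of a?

str.find() returns int; str.upper() returns str

int, str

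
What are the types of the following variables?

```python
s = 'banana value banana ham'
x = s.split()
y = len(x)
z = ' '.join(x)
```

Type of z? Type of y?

str.join() returns str; len() returns int

str, int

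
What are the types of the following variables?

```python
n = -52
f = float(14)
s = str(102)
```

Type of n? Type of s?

n is int; s is str

int, str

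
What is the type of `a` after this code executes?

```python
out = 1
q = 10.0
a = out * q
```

int * float returns float (1 * 10.0 = 10.0)

float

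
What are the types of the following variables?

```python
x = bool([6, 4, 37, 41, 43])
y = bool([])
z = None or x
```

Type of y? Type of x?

bool() returns bool; bool() returns bool

bool, bool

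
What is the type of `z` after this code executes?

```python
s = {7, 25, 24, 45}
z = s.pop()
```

Popping from a set of ints returns int

int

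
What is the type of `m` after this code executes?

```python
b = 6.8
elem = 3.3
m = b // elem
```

float // float returns float (floor division preserves float type)

float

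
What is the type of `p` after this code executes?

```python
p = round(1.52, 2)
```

round() with ndigits arg returns float

float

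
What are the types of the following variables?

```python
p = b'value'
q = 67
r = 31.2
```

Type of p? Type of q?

p is bytes; q is int

bytes, int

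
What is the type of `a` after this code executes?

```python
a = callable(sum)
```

callable() returns bool

bool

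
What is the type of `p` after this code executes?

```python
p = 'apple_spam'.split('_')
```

str.split() returns list

list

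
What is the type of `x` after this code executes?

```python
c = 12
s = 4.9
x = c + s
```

int + float returns float (12 + 4.9 = 16.9)

float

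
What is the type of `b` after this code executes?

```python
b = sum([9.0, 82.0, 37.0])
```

sum() of floats returns float

float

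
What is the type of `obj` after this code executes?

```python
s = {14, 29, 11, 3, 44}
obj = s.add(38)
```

set.add() returns None (mutates in place)

NoneType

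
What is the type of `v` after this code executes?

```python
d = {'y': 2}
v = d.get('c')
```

dict.get() returns None when key 'c' is not found and no default given

NoneType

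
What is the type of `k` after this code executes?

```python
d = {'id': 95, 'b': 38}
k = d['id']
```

Accessing dict[str, int] with key 'id' returns int value 95

int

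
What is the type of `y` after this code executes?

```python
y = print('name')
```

print() returns None

NoneType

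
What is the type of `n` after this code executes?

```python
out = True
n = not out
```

'not' always returns bool

bool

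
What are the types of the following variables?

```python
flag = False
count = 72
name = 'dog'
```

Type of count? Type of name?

count is int; name is str

int, str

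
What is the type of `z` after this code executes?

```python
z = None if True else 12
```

Ternary: condition is True, if branch (None) taken → NoneType

NoneType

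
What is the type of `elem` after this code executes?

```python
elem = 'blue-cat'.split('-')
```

str.split() returns list

list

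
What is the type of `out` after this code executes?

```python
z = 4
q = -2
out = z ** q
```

int ** negative int returns float

float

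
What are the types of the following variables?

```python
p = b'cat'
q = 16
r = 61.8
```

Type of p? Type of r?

p is bytes; r is float

bytes, float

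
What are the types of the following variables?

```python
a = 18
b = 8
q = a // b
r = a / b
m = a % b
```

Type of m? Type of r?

int % int returns int; int / int returns float

int, float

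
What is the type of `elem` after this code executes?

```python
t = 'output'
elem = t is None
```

'is' comparison returns bool

bool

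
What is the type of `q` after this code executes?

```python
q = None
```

None has type NoneType

NoneType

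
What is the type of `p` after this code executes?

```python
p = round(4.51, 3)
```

round() with ndigits arg returns float

float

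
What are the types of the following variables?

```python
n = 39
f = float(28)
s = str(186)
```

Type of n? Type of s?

n is int; s is str

int, str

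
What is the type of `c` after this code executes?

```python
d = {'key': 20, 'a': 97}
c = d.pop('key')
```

dict.pop() returns the value (int)

int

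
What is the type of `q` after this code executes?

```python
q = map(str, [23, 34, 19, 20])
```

map() returns a map iterator object

map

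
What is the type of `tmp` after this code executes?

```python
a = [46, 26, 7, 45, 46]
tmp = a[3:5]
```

Slicing a list always returns a list

list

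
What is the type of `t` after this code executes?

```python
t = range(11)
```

range() returns a range object

range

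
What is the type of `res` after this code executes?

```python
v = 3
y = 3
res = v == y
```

Equality comparison returns bool

bool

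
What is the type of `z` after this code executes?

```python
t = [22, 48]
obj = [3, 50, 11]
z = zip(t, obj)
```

zip() returns a zip iterator object

zip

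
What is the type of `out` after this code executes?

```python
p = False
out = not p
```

'not' always returns bool

bool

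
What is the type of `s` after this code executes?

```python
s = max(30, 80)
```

max() of ints returns int

int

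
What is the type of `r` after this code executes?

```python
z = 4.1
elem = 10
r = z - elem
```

float - int returns float (4.1 - 10 = -5.9)

float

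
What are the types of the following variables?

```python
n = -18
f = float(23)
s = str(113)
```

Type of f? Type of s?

f is float; s is str

float, str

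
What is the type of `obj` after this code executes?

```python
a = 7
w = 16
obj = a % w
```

int % int returns int (7 % 16 = 7)

int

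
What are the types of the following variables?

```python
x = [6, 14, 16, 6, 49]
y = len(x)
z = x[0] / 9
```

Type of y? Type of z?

len() returns int; int / int returns float

int, float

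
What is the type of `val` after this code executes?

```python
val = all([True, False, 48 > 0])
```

all() returns bool

bool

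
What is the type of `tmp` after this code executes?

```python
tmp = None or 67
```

'or' with None returns the other value (67, int)

int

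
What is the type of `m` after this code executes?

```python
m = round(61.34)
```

round() with no ndigits arg returns int

int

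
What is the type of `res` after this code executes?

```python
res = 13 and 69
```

'and' returns the last value when all truthy (69, which is int)

int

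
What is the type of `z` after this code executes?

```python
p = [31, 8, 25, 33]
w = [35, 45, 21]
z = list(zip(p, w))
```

list(zip(...)) returns a list of tuples

list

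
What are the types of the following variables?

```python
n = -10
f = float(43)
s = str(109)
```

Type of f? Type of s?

f is float; s is str

float, str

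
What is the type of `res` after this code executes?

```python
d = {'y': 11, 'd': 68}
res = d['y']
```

Accessing dict[str, int] with key 'y' returns int value 11

int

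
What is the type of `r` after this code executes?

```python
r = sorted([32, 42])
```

sorted() always returns list

list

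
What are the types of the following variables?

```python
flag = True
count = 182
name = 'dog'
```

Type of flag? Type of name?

flag is bool; name is str

bool, str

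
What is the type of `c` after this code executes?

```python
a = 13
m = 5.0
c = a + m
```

int + float returns float (13 + 5.0 = 18.0)

float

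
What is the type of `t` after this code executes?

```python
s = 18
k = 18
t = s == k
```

Equality comparison returns bool

bool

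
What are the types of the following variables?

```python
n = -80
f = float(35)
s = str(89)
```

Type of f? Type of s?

f is float; s is str

float, str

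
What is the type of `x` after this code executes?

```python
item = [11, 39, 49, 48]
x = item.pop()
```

list.pop() returns the popped element (int here)

int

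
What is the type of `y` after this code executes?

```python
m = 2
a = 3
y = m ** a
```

int ** positive int returns int (2 ** 3 = 8)

int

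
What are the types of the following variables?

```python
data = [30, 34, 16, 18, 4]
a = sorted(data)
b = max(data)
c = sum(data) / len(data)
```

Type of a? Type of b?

sorted() returns list; max of ints returns int

list, int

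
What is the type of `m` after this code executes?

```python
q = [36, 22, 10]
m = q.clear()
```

list.clear() returns None

NoneType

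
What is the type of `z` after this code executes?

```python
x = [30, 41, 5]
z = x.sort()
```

list.sort() returns None (sorts in place)

NoneType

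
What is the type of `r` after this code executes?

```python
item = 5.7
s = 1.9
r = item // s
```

float // float returns float (floor division preserves float type)

float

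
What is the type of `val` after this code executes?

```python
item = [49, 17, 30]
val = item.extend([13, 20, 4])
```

list.extend() returns None

NoneType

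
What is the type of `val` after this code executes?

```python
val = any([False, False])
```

any() returns bool

bool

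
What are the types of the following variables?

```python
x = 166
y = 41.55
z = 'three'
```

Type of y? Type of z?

y is float; z is str

float, str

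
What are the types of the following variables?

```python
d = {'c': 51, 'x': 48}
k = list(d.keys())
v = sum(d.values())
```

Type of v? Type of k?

sum of int values returns int; list(...) returns list

int, list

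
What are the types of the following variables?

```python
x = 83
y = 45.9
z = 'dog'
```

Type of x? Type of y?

x is int; y is float

int, float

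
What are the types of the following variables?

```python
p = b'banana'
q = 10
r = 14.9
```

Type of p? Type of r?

p is bytes; r is float

bytes, float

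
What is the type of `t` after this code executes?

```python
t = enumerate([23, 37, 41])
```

enumerate() returns an enumerate iterator object

enumerate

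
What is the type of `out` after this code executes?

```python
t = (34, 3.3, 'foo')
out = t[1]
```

Index 1 of tuple is 3.3 which is float

float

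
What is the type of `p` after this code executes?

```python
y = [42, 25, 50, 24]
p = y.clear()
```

list.clear() returns None

NoneType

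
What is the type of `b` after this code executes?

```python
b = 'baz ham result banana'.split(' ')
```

str.split() returns list

list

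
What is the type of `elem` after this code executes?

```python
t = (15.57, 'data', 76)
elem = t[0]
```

Index 0 of tuple is 15.57 which is float

float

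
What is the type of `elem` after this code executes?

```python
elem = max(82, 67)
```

max() of ints returns int

int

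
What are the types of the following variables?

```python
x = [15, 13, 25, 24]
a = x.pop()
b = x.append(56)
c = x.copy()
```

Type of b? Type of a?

list.append() returns None; list.pop() returns the element (int)

NoneType, int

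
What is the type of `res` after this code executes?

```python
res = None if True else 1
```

Ternary: condition is True, if branch (None) taken → NoneType

NoneType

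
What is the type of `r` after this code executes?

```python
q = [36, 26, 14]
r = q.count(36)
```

list.count() returns int

int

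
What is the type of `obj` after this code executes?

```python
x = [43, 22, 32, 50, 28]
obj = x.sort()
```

list.sort() returns None (sorts in place)

NoneType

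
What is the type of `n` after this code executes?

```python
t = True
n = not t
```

'not' always returns bool

bool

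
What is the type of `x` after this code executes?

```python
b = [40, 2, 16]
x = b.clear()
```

list.clear() returns None

NoneType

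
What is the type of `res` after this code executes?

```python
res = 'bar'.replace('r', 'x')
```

str.replace() returns str

str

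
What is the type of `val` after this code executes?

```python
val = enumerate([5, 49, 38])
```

enumerate() returns an enumerate iterator object

enumerate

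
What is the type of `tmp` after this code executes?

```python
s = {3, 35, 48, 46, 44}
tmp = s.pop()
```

Popping from a set of ints returns int

int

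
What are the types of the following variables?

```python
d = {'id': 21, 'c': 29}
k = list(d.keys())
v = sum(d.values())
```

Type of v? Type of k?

sum of int values returns int; list(...) returns list

int, list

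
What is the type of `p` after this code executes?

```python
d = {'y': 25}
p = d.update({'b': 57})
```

dict.update() returns None

NoneType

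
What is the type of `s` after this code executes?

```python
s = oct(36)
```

oct() returns str representation

str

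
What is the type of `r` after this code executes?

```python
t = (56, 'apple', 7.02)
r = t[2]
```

Index 2 of tuple is 7.02 which is float

float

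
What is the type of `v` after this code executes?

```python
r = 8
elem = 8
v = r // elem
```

int // int returns int (8 // 8 = 1)

int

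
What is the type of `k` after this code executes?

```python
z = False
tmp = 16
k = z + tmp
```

bool + int returns int (False is 0, so 0 + 16 = 16)

int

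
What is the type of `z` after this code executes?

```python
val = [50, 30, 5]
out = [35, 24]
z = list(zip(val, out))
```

list(zip(...)) returns a list of tuples

list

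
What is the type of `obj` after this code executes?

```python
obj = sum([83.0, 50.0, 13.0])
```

sum() of floats returns float

float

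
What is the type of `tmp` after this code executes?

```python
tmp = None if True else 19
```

Ternary: condition is True, if branch (None) taken → NoneType

NoneType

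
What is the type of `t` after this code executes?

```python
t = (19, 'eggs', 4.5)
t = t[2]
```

Index 2 of tuple is 4.5 which is float

float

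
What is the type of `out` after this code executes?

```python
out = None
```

None has type NoneType

NoneType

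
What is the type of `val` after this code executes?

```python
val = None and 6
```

'and' returns first falsy value (None)

NoneType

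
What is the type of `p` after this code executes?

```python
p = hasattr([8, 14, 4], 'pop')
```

hasattr() returns bool

bool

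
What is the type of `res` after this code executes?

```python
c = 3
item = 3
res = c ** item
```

int ** positive int returns int (3 ** 3 = 27)

int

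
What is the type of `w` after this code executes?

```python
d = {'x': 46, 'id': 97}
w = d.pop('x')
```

dict.pop() returns the value (int)

int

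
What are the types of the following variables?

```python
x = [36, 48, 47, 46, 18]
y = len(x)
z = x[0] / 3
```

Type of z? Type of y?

int / int returns float; len() returns int

float, int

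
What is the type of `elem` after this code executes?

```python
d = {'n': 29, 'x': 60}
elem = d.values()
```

.values() returns a dict_values view object

dict_values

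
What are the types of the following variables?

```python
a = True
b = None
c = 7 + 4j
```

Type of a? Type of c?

a is bool; c is complex

bool, complex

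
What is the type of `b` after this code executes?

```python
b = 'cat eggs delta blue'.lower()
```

str.lower() returns str

str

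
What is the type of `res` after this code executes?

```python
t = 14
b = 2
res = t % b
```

int % int returns int (14 % 2 = 0)

int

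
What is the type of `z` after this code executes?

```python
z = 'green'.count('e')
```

str.count() returns int

int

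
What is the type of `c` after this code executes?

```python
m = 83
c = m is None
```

'is' comparison returns bool

bool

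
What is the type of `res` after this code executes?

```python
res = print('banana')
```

print() returns None

NoneType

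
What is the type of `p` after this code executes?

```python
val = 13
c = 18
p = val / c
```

int / int always returns float in Python 3 (13 / 18 = 0.722222)

float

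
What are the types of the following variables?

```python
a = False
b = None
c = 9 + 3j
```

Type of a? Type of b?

a is bool; b is NoneType

bool, NoneType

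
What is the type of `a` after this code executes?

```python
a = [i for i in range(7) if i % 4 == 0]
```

A list comprehension [...] produces a list

list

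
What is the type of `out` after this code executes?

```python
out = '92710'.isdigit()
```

str.isdigit() returns bool

bool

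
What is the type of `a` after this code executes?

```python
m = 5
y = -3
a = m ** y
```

int ** negative int returns float

float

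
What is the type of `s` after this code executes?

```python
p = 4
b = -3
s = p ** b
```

int ** negative int returns float

float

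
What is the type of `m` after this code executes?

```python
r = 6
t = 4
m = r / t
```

int / int always returns float in Python 3 (6 / 4 = 1.5)

float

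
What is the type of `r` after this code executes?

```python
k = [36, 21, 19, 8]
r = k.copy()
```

list.copy() returns list

list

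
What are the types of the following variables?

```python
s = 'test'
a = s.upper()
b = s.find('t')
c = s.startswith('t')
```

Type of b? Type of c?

str.find() returns int; str.startswith() returns bool

int, bool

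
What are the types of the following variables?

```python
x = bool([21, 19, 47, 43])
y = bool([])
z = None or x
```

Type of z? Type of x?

None or <bool> returns the bool; bool() returns bool

bool, bool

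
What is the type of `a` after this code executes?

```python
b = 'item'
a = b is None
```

'is' comparison returns bool

bool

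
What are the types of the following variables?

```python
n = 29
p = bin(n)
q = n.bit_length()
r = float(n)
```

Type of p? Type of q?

bin() returns str; int.bit_length() returns int

str, int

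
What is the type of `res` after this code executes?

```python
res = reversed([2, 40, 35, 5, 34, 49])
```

reversed() on a list returns a list_reverseiterator

list_reverseiterator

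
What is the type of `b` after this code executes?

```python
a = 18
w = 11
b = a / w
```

int / int always returns float in Python 3 (18 / 11 = 1.63636)

float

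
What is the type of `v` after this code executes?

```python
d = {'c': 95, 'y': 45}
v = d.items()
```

dict.items() returns a dict_items view

dict_items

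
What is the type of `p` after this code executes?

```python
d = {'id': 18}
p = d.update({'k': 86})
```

dict.update() returns None

NoneType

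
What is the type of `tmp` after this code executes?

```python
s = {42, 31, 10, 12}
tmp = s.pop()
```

Popping from a set of ints returns int

int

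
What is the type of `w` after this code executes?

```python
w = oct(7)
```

oct() returns str representation

str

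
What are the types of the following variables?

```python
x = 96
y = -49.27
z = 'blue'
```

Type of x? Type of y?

x is int; y is float

int, float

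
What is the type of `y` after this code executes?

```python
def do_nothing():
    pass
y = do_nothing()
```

A function with no return statement returns None

NoneType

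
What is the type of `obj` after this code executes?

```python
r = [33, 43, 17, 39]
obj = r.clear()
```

list.clear() returns None

NoneType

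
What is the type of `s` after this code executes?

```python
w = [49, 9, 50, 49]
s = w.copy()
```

list.copy() returns list

list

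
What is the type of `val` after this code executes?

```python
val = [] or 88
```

'or' returns first truthy value (88, which is int)

int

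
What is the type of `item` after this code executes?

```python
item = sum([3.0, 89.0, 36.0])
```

sum() of floats returns float

float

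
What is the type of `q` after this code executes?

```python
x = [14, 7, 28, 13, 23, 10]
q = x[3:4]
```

Slicing a list always returns a list

list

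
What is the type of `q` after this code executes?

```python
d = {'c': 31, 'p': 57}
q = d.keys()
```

.keys() returns a dict_keys view object

dict_keys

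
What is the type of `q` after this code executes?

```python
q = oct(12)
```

oct() returns str representation

str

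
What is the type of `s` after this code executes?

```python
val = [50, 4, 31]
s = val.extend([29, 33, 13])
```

list.extend() returns None

NoneType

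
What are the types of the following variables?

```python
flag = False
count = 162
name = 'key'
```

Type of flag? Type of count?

flag is bool; count is int

bool, int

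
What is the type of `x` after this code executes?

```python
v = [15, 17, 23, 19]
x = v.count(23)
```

list.count() returns int

int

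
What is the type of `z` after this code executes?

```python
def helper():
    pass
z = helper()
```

A function with no return statement returns None

NoneType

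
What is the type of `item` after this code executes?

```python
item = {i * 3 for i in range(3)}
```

A set comprehension {expr for x in iterable} produces a set

set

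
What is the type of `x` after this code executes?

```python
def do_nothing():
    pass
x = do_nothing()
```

A function with no return statement returns None

NoneType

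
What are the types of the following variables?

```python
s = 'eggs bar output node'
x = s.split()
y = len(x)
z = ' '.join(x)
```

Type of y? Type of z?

len() returns int; str.join() returns str

int, str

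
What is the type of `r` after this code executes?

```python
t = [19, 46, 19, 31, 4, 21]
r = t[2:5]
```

Slicing a list always returns a list

list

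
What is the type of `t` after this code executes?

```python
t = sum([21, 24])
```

sum() of ints returns int

int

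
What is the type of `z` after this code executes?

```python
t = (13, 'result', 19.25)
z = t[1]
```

Index 1 of tuple is 'result' which is str

str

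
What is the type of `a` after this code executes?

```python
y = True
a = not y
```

'not' always returns bool

bool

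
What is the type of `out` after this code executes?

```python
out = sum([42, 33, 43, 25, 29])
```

sum() of ints returns int

int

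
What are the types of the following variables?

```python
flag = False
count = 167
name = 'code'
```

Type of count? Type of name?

count is int; name is str

int, str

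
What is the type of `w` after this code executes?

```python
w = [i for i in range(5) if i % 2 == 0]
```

A list comprehension [...] produces a list

list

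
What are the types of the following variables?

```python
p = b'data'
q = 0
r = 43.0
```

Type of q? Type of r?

q is int; r is float

int, float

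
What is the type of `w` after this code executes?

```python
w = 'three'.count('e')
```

str.count() returns int

int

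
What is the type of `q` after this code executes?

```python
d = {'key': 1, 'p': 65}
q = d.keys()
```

.keys() returns a dict_keys view object

dict_keys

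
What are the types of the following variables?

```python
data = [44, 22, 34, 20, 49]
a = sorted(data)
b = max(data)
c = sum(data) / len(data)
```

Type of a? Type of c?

sorted() returns list; int / int returns float

list, float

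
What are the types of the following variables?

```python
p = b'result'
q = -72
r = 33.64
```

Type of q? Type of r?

q is int; r is float

int, float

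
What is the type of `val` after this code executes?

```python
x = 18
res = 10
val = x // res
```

int // int returns int (18 // 10 = 1)

int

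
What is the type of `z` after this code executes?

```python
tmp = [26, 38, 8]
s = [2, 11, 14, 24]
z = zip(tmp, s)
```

zip() returns a zip iterator object

zip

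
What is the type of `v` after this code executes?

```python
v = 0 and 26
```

'and' returns the first falsy value (0, which is int)

int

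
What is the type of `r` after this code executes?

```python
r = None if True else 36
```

Ternary: condition is True, if branch (None) taken → NoneType

NoneType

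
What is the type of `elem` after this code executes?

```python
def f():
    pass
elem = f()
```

A function with no return statement returns None

NoneType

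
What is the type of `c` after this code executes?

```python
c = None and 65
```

'and' returns first falsy value (None)

NoneType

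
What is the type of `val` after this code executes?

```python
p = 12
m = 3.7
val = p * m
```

int * float returns float (12 * 3.7 = 44.4)

float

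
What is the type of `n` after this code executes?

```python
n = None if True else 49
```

Ternary: condition is True, if branch (None) taken → NoneType

NoneType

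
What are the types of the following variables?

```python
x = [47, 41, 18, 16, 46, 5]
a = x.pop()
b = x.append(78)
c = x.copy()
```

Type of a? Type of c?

list.pop() returns the element (int); list.copy() returns list

int, list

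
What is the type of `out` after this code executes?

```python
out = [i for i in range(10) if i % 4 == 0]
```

A list comprehension [...] produces a list

list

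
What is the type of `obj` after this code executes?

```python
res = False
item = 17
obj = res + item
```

bool + int returns int (False is 0, so 0 + 17 = 17)

int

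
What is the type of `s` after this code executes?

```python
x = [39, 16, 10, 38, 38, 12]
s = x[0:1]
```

Slicing a list always returns a list

list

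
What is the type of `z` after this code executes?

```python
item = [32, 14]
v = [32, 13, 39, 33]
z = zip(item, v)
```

zip() returns a zip iterator object

zip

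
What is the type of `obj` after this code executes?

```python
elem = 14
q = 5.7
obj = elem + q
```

int + float returns float (14 + 5.7 = 19.7)

float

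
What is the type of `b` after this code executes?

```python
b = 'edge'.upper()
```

str.upper() returns str

str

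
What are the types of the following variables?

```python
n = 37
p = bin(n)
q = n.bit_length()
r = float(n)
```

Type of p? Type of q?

bin() returns str; int.bit_length() returns int

str, int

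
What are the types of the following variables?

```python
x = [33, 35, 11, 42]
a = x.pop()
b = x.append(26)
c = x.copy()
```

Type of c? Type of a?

list.copy() returns list; list.pop() returns the element (int)

list, int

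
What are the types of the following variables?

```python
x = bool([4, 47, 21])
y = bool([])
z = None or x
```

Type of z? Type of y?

None or <bool> returns the bool; bool() returns bool

bool, bool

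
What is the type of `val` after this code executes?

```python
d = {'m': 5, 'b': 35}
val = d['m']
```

Accessing dict[str, int] with key 'm' returns int value 5

int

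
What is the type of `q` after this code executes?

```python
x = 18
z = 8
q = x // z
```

int // int returns int (18 // 8 = 2)

int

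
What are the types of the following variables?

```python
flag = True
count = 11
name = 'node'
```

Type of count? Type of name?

count is int; name is str

int, str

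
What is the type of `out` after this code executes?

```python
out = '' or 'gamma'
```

'or' returns first truthy value ('gamma', which is str)

str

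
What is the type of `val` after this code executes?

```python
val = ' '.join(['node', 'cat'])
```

str.join() returns str

str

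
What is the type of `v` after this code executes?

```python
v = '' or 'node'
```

'or' returns first truthy value ('node', which is str)

str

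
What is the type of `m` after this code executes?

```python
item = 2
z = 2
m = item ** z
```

int ** positive int returns int (2 ** 2 = 4)

int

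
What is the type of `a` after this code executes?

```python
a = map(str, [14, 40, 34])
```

map() returns a map iterator object

map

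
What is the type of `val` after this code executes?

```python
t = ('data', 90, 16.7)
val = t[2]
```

Index 2 of tuple is 16.7 which is float

float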